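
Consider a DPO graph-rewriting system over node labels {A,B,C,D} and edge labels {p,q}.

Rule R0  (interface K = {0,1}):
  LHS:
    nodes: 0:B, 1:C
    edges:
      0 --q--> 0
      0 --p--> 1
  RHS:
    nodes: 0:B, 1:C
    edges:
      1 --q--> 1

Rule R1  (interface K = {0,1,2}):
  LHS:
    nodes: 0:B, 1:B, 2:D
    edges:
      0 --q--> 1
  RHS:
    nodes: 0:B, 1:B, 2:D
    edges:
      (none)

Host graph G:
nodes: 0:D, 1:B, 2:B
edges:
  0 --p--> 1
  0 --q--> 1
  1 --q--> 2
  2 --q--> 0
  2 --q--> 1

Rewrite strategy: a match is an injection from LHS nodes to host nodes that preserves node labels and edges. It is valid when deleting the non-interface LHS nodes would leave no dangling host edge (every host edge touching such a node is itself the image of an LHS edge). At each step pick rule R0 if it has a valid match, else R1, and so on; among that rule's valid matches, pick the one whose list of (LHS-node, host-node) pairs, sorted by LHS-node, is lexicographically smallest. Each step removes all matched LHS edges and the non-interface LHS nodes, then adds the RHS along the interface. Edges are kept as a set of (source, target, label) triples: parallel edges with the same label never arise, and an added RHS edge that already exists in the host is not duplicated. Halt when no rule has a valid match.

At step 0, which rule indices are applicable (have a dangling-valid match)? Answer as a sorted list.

Answer: [R1]

Steps:
R0: no valid match — LHS pattern not found
R1: 2 valid matches — {0↦1, 1↦2, 2↦0}, {0↦2, 1↦1, 2↦0}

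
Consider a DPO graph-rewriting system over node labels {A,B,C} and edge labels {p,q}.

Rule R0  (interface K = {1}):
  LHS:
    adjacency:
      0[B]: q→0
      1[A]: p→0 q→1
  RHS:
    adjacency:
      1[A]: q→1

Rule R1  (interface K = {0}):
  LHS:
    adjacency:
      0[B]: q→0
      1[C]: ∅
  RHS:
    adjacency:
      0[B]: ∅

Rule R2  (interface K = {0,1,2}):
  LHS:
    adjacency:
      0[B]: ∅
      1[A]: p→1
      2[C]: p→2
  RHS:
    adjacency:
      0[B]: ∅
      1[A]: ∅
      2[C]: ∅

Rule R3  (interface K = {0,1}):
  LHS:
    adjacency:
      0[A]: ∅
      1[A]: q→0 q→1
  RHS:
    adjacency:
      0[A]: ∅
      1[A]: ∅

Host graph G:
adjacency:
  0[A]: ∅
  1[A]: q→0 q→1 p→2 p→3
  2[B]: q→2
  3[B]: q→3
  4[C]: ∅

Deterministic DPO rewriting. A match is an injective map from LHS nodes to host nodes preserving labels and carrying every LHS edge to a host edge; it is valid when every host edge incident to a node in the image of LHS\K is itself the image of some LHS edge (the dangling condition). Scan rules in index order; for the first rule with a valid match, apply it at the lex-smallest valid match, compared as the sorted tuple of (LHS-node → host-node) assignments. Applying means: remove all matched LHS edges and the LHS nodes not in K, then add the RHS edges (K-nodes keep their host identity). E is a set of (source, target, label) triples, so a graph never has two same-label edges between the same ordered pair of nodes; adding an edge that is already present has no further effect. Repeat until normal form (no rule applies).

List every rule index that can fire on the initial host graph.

Answer: [R0,R1,R3]

Rewrite trace:
R0: 2 valid matches — {0↦2, 1↦1}, {0↦3, 1↦1}
R1: 2 valid matches — {0↦2, 1↦4}, {0↦3, 1↦4}
R2: no valid match — LHS pattern not found
R3: 1 valid match — {0↦0, 1↦1}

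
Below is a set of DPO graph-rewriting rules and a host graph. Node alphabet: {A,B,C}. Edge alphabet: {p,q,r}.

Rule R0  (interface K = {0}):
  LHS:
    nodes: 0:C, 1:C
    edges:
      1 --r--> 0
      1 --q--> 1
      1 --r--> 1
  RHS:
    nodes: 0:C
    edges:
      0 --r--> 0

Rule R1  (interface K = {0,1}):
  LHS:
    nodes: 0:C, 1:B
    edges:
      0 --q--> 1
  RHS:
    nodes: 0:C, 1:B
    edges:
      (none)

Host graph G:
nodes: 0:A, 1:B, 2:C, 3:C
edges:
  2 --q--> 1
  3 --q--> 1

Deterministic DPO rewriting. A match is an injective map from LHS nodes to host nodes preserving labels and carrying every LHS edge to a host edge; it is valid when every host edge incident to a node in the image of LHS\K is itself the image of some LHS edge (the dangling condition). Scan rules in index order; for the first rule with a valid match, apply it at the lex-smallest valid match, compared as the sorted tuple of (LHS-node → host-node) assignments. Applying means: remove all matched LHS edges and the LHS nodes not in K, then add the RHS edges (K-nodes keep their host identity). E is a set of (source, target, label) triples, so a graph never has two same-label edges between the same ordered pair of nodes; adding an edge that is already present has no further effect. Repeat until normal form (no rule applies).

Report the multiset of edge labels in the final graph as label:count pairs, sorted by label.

Answer: (no edges)

Derivation:
[0] host  ⇒  4 nodes, 2 edges  {2-q->1 3-q->1}
[1] R1 @ {0↦2, 1↦1}  ⇒  4 nodes, 1 edges  {3-q->1}
[2] R1 @ {0↦3, 1↦1}  ⇒  4 nodes, 0 edges  {∅}
halt: no rule applies after step 2
NF edges: []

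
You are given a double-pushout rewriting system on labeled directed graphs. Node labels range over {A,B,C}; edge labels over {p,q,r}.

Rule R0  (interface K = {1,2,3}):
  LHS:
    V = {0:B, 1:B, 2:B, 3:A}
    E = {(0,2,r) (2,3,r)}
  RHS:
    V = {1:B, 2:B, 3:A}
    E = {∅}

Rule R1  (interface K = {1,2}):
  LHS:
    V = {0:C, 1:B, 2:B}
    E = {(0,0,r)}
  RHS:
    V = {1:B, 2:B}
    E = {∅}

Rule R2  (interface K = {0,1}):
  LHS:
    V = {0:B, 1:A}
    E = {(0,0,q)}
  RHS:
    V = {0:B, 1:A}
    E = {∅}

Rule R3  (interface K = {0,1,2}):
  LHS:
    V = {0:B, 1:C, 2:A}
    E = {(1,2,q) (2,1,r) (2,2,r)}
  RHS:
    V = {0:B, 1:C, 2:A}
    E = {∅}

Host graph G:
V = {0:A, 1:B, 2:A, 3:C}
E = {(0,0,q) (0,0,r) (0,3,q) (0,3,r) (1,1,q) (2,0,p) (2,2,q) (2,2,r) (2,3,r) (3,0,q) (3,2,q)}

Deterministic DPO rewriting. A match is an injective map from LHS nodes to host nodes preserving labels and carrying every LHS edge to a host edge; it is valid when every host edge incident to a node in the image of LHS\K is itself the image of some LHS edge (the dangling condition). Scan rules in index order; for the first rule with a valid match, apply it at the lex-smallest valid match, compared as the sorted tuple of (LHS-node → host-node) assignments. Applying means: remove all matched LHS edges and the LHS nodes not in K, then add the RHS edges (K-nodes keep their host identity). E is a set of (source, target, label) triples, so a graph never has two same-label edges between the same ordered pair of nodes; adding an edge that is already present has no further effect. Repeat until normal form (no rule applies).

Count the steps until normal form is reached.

Answer: 3

Derivation:
initial: |V|=4 |E|=11  E = 0-q->0 0-r->0 0-q->3 0-r->3 1-q->1 2-p->0 2-q->2 2-r->2 2-r->3 3-q->0 3-q->2
step 1: apply R2 at {0↦1, 1↦0}  → |V|=4 |E|=10  E = 0-q->0 0-r->0 0-q->3 0-r->3 2-p->0 2-q->2 2-r->2 2-r->3 3-q->0 3-q->2
step 2: apply R3 at {0↦1, 1↦3, 2↦0}  → |V|=4 |E|=7  E = 0-q->0 0-q->3 2-p->0 2-q->2 2-r->2 2-r->3 3-q->2
step 3: apply R3 at {0↦1, 1↦3, 2↦2}  → |V|=4 |E|=4  E = 0-q->0 0-q->3 2-p->0 2-q->2
halt: no rule applies after step 3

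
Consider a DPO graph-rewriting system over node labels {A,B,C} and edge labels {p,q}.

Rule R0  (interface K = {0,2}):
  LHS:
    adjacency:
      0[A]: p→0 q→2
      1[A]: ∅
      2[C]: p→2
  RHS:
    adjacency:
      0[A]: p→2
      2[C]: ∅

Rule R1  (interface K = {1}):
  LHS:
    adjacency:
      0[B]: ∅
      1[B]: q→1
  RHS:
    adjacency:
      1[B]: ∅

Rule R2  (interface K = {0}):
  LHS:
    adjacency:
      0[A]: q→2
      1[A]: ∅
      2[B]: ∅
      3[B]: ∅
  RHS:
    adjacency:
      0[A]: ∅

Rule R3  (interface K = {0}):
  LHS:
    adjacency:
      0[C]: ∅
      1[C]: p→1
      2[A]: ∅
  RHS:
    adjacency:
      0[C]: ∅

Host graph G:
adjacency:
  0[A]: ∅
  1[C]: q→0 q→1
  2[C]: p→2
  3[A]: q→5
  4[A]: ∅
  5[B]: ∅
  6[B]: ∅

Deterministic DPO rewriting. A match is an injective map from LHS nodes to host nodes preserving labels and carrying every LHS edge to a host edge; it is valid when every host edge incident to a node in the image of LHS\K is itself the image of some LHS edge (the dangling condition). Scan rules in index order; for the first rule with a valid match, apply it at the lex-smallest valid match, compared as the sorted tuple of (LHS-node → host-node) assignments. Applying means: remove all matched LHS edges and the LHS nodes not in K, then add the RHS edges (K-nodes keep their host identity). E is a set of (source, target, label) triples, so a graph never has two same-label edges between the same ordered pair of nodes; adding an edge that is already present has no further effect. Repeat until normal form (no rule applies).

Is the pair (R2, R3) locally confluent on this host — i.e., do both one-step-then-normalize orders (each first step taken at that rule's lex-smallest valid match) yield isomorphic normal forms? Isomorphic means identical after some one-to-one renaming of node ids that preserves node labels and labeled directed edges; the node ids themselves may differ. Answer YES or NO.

Answer: NO

Rewrite trace:
branch R2-first: apply at {0↦3, 1↦4, 2↦5, 3↦6} → |E|=3, then 1 more step(s) → NF |V|=2 |E|=2 V={0:A, 1:C} E=1-q->0 1-q->1
branch R3-first: apply at {0↦1, 1↦2, 2↦4} → |E|=3, then 0 more step(s) → NF |V|=5 |E|=3 V={0:A, 1:C, 3:A, 5:B, 6:B} E=1-q->0 1-q->1 3-q->5
graphs not isomorphic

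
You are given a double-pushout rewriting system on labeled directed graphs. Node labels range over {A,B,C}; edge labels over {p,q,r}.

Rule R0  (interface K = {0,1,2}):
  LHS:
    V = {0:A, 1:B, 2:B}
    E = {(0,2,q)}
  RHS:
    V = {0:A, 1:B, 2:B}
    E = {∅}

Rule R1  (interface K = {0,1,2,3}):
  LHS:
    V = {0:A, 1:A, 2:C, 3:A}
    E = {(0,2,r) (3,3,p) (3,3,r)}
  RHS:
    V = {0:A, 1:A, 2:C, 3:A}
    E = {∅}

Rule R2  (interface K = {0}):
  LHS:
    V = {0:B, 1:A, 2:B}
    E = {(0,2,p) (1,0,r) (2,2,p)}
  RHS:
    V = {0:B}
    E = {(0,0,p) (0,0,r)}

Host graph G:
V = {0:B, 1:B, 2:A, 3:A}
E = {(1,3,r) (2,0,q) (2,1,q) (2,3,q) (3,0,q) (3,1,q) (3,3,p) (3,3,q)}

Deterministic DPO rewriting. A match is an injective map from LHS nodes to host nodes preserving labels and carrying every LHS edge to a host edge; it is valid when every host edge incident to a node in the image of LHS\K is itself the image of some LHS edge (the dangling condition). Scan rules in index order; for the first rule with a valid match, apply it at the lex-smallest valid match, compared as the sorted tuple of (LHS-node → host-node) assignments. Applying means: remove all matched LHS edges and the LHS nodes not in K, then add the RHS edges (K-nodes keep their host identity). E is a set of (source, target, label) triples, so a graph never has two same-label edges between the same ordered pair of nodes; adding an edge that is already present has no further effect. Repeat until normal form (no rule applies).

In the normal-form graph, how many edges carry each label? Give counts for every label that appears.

Answer: p:1 q:2 r:1

Steps:
[0] host  ⇒  4 nodes, 8 edges  {1-r->3 2-q->0 2-q->1 2-q->3 3-q->0 3-q->1 3-p->3 3-q->3}
[1] R0 @ {0↦2, 1↦0, 2↦1}  ⇒  4 nodes, 7 edges  {1-r->3 2-q->0 2-q->3 3-q->0 3-q->1 3-p->3 3-q->3}
[2] R0 @ {0↦2, 1↦1, 2↦0}  ⇒  4 nodes, 6 edges  {1-r->3 2-q->3 3-q->0 3-q->1 3-p->3 3-q->3}
[3] R0 @ {0↦3, 1↦0, 2↦1}  ⇒  4 nodes, 5 edges  {1-r->3 2-q->3 3-q->0 3-p->3 3-q->3}
[4] R0 @ {0↦3, 1↦1, 2↦0}  ⇒  4 nodes, 4 edges  {1-r->3 2-q->3 3-p->3 3-q->3}
halt: no rule applies after step 4
NF edges: [(1, 3, 'r'), (2, 3, 'q'), (3, 3, 'p'), (3, 3, 'q')]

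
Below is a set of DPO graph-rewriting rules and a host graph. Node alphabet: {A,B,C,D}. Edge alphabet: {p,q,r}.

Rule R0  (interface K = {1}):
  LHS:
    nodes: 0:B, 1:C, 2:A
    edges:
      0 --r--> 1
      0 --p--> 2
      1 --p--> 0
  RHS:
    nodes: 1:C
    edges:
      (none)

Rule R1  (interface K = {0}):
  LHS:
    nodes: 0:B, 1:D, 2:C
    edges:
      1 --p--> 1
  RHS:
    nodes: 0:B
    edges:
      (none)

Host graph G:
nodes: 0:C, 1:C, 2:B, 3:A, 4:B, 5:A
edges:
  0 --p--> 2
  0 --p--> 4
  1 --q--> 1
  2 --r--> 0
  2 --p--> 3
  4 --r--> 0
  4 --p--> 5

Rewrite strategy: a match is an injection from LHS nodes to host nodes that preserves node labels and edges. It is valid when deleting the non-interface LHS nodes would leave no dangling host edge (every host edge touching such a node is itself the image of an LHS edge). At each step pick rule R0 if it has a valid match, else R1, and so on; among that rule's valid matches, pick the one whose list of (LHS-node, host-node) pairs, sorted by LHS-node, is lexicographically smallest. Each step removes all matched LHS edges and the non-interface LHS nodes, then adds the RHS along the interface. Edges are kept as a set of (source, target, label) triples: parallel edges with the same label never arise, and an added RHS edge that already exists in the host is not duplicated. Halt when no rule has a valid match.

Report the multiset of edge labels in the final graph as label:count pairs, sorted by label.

initial: |V|=6 |E|=7  E = 0-p->2 0-p->4 1-q->1 2-r->0 2-p->3 4-r->0 4-p->5
step 1: apply R0 at {0↦2, 1↦0, 2↦3}  → |V|=4 |E|=4  E = 0-p->4 1-q->1 4-r->0 4-p->5
step 2: apply R0 at {0↦4, 1↦0, 2↦5}  → |V|=2 |E|=1  E = 1-q->1
final graph: no rule applies after step 2
NF edges: [(1, 1, 'q')]

Answer: q:1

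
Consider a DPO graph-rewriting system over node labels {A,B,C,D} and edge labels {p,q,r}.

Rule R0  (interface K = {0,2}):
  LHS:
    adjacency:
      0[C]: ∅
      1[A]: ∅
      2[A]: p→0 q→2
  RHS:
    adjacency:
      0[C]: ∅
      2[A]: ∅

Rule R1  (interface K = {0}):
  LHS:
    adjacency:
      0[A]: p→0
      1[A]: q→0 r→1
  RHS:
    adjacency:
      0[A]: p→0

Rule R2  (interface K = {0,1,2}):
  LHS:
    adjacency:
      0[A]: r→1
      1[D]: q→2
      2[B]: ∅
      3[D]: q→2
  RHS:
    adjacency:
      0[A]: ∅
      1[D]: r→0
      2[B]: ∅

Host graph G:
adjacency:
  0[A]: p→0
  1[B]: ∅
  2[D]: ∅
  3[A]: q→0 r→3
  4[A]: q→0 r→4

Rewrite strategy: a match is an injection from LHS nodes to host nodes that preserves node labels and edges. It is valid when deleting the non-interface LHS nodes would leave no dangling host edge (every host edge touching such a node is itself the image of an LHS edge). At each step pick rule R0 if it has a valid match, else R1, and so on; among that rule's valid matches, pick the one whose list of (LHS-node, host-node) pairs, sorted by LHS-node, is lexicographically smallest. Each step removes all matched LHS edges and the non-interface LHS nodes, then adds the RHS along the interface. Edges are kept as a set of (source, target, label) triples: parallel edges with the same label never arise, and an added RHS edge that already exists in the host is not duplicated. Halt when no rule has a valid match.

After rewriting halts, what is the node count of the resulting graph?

start.  V:5 E:5  edges: 0-p->0 3-q->0 3-r->3 4-q->0 4-r->4
1. fire R1 via {0↦0, 1↦3}  →  V:4 E:3  edges: 0-p->0 4-q->0 4-r->4
2. fire R1 via {0↦0, 1↦4}  →  V:3 E:1  edges: 0-p->0
final graph: no rule applies after step 2
NF nodes: {0:A, 1:B, 2:D}

Answer: 3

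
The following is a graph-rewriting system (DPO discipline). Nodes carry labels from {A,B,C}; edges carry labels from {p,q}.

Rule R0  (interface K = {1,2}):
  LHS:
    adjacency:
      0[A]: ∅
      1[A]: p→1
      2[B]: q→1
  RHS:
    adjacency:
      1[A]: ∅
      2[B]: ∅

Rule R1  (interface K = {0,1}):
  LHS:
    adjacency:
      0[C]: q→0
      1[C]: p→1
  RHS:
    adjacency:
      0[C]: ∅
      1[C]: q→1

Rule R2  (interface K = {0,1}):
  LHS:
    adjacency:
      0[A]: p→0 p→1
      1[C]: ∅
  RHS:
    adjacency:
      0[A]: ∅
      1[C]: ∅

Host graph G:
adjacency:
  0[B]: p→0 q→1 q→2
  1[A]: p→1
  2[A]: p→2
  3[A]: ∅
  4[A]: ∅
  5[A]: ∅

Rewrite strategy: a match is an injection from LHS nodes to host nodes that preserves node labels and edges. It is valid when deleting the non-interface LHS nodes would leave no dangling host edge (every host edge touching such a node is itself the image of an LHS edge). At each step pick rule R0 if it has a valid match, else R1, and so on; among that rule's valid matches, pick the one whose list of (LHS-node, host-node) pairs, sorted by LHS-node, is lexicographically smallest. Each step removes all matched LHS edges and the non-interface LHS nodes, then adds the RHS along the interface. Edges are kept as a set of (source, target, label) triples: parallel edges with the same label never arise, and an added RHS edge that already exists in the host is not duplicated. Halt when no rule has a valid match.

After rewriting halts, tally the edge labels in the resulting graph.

Answer: p:1

Rewrite trace:
start.  V:6 E:5  edges: 0-p->0 0-q->1 0-q->2 1-p->1 2-p->2
1. fire R0 via {0↦3, 1↦1, 2↦0}  →  V:5 E:3  edges: 0-p->0 0-q->2 2-p->2
2. fire R0 via {0↦1, 1↦2, 2↦0}  →  V:4 E:1  edges: 0-p->0
halt: no rule applies after step 2
NF edges: [(0, 0, 'p')]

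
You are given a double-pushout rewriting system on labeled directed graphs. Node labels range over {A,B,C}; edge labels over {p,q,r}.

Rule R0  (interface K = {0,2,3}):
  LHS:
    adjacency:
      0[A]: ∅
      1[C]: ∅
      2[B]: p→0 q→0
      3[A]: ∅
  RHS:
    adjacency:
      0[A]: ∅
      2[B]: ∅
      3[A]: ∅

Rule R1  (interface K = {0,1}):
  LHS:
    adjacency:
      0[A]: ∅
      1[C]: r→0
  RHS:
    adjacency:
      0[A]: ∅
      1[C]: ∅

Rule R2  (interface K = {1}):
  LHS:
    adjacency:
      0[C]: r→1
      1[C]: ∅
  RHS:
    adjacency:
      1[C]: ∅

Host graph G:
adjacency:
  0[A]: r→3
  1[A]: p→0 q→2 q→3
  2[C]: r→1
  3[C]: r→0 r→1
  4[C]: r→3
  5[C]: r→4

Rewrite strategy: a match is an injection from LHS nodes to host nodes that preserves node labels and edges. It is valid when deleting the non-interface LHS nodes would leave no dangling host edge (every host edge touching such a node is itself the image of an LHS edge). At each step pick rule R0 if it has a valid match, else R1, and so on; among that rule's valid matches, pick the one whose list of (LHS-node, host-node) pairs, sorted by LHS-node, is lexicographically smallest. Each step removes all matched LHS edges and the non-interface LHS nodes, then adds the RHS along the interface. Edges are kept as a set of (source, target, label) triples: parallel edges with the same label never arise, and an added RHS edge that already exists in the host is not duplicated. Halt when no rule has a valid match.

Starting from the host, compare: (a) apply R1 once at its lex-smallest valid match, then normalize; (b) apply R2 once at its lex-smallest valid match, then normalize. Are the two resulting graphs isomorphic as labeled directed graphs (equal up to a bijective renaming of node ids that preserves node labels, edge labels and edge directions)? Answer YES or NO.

Answer: YES

Steps:
branch R1-first: apply at {0↦0, 1↦3} → |E|=8, then 4 more step(s) → NF |V|=4 |E|=4 V={0:A, 1:A, 2:C, 3:C} E=0-r->3 1-p->0 1-q->2 1-q->3
branch R2-first: apply at {0↦5, 1↦4} → |E|=8, then 4 more step(s) → NF |V|=4 |E|=4 V={0:A, 1:A, 2:C, 3:C} E=0-r->3 1-p->0 1-q->2 1-q->3
graphs isomorphic (equal up to label-preserving node renaming)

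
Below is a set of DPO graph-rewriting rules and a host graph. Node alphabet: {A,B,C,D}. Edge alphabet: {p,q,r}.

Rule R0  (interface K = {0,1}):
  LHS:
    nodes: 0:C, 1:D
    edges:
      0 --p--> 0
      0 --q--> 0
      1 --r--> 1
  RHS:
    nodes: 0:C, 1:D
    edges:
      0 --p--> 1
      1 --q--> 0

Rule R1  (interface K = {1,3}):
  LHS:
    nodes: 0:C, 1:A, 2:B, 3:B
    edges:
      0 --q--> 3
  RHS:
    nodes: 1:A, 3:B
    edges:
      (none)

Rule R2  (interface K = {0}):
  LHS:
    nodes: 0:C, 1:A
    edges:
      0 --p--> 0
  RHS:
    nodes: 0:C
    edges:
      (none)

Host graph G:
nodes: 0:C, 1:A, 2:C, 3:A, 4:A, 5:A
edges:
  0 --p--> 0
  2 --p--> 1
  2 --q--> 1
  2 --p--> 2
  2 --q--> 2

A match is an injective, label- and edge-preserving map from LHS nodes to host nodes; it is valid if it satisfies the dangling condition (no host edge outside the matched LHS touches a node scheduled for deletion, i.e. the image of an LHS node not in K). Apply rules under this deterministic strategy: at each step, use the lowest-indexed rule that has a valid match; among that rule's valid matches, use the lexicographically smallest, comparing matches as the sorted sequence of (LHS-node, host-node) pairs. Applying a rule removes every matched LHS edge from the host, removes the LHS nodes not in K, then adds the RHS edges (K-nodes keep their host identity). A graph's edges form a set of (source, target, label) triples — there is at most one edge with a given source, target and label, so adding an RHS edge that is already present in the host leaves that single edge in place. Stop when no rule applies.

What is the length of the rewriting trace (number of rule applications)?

Answer: 2

Rewrite trace:
[0] host  ⇒  6 nodes, 5 edges  {0-p->0 2-p->1 2-q->1 2-p->2 2-q->2}
[1] R2 @ {0↦0, 1↦3}  ⇒  5 nodes, 4 edges  {2-p->1 2-q->1 2-p->2 2-q->2}
[2] R2 @ {0↦2, 1↦4}  ⇒  4 nodes, 3 edges  {2-p->1 2-q->1 2-q->2}
normal form: no rule applies after step 2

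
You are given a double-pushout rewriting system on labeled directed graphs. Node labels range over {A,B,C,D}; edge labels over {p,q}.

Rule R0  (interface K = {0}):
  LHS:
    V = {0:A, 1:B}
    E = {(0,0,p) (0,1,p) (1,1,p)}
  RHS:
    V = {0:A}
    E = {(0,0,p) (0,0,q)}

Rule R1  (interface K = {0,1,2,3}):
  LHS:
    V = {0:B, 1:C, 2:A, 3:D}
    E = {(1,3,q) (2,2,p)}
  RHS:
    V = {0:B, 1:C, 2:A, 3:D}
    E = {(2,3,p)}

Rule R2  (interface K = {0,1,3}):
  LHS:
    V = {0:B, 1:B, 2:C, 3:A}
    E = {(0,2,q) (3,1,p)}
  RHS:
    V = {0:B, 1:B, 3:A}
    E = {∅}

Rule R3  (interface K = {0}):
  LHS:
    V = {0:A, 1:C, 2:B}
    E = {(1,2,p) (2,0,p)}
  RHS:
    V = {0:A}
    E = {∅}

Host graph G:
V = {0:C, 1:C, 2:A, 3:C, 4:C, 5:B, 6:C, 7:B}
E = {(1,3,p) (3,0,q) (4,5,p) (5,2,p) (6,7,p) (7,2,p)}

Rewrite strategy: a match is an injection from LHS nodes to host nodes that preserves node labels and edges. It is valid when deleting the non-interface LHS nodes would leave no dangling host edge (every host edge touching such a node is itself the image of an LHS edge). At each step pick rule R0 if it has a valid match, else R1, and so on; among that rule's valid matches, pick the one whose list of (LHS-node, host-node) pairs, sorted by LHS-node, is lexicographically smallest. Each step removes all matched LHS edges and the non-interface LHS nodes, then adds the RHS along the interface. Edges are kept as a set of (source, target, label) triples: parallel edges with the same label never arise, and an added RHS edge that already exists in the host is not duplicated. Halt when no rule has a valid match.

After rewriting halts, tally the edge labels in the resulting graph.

initial: |V|=8 |E|=6  E = 1-p->3 3-q->0 4-p->5 5-p->2 6-p->7 7-p->2
step 1: apply R3 at {0↦2, 1↦4, 2↦5}  → |V|=6 |E|=4  E = 1-p->3 3-q->0 6-p->7 7-p->2
step 2: apply R3 at {0↦2, 1↦6, 2↦7}  → |V|=4 |E|=2  E = 1-p->3 3-q->0
halt: no rule applies after step 2
NF edges: [(1, 3, 'p'), (3, 0, 'q')]

Answer: p:1 q:1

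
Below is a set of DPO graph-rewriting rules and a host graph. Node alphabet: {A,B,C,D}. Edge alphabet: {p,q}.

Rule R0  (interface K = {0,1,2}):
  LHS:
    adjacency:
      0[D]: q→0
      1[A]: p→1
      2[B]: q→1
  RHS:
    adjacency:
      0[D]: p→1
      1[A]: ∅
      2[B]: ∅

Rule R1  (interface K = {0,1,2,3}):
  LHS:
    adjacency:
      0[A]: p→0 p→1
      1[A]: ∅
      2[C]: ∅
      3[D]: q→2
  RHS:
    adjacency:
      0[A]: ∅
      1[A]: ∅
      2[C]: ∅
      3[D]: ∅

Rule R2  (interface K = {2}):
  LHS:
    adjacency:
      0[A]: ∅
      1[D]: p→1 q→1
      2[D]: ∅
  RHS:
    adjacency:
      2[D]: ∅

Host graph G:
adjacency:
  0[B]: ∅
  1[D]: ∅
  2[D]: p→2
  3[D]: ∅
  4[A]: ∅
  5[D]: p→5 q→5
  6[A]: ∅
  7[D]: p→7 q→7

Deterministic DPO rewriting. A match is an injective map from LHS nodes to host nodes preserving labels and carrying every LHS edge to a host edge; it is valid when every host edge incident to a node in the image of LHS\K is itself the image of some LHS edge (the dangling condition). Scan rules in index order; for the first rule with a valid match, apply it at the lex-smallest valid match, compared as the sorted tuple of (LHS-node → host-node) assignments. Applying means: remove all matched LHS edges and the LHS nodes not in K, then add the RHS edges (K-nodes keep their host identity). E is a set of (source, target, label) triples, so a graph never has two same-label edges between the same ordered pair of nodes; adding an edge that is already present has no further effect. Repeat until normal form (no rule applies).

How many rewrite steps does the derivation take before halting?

[0] host  ⇒  8 nodes, 5 edges  {2-p->2 5-p->5 5-q->5 7-p->7 7-q->7}
[1] R2 @ {0↦4, 1↦5, 2↦1}  ⇒  6 nodes, 3 edges  {2-p->2 7-p->7 7-q->7}
[2] R2 @ {0↦6, 1↦7, 2↦1}  ⇒  4 nodes, 1 edges  {2-p->2}
final graph: no rule applies after step 2

Answer: 2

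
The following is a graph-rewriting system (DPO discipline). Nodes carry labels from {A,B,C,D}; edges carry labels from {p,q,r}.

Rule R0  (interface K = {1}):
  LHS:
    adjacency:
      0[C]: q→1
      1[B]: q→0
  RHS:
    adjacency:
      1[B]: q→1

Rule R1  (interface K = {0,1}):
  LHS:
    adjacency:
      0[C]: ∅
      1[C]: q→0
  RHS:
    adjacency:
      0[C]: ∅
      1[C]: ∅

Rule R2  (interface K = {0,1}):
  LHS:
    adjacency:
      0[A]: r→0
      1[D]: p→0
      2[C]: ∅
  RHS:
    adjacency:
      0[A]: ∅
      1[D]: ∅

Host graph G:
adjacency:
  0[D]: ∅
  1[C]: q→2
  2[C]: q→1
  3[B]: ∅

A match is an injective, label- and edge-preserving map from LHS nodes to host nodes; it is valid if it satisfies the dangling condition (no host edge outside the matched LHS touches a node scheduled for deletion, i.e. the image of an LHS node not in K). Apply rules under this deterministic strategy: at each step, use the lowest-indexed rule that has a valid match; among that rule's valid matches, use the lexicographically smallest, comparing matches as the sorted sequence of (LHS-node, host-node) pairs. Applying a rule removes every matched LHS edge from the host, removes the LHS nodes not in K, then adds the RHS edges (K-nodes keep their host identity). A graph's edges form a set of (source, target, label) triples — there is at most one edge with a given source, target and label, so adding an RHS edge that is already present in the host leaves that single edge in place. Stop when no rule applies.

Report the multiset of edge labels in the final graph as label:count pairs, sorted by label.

[0] host  ⇒  4 nodes, 2 edges  {1-q->2 2-q->1}
[1] R1 @ {0↦1, 1↦2}  ⇒  4 nodes, 1 edges  {1-q->2}
[2] R1 @ {0↦2, 1↦1}  ⇒  4 nodes, 0 edges  {∅}
final graph: no rule applies after step 2
NF edges: []

Answer: (no edges)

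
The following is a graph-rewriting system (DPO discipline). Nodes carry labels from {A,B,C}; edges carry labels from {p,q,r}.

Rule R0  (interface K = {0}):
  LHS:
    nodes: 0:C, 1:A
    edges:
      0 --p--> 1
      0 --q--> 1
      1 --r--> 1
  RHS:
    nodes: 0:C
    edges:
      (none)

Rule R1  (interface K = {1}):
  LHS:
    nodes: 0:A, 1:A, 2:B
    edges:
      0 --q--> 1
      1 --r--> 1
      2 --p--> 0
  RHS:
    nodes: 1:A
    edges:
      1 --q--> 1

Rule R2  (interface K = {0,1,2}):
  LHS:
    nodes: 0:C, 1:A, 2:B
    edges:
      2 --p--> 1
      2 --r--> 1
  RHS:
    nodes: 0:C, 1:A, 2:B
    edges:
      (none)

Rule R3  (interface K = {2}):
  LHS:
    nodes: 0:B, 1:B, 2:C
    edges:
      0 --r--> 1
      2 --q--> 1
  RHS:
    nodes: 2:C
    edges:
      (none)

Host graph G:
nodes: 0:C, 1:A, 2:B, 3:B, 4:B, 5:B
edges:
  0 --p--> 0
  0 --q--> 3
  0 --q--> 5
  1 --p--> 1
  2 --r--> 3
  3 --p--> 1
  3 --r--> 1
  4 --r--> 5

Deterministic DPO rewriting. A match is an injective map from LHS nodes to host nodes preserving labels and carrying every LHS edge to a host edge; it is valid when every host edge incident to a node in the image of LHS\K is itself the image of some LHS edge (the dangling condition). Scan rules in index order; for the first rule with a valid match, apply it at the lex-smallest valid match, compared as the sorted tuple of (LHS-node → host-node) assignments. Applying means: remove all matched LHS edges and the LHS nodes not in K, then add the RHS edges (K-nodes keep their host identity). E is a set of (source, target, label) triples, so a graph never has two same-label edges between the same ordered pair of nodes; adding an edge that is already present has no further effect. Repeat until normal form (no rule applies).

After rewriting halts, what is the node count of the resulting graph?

Answer: 2

Steps:
start.  V:6 E:8  edges: 0-p->0 0-q->3 0-q->5 1-p->1 2-r->3 3-p->1 3-r->1 4-r->5
1. fire R2 via {0↦0, 1↦1, 2↦3}  →  V:6 E:6  edges: 0-p->0 0-q->3 0-q->5 1-p->1 2-r->3 4-r->5
2. fire R3 via {0↦2, 1↦3, 2↦0}  →  V:4 E:4  edges: 0-p->0 0-q->5 1-p->1 4-r->5
3. fire R3 via {0↦4, 1↦5, 2↦0}  →  V:2 E:2  edges: 0-p->0 1-p->1
final graph: no rule applies after step 3
NF nodes: {0:C, 1:A}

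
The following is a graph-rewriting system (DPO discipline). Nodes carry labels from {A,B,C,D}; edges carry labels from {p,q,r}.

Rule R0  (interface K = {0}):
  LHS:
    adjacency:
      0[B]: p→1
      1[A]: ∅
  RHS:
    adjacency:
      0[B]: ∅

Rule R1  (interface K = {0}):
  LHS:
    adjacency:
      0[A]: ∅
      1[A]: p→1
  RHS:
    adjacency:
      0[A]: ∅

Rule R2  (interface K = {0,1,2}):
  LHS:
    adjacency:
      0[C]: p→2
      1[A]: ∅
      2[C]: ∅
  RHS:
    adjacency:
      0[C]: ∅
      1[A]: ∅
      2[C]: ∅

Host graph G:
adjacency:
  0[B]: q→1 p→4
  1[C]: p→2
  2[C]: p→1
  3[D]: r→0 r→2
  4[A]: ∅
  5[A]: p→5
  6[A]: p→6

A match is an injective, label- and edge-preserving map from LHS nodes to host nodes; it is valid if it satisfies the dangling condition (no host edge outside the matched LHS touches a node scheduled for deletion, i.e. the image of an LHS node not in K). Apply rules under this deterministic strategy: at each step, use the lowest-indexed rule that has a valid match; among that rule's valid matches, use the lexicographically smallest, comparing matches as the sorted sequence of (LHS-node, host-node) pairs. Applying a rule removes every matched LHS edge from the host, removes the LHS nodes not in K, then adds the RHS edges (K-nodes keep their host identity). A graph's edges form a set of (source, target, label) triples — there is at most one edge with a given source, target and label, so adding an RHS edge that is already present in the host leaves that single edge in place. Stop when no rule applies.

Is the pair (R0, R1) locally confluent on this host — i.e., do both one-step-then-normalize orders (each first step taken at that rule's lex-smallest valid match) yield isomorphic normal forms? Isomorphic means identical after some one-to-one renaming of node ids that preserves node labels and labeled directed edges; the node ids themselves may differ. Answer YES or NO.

branch R0-first: apply at {0↦0, 1↦4} → |E|=7, then 3 more step(s) → NF |V|=5 |E|=4 V={0:B, 1:C, 2:C, 3:D, 5:A} E=0-q->1 3-r->0 3-r->2 5-p->5
branch R1-first: apply at {0↦4, 1↦5} → |E|=7, then 3 more step(s) → NF |V|=5 |E|=4 V={0:B, 1:C, 2:C, 3:D, 6:A} E=0-q->1 3-r->0 3-r->2 6-p->6
graphs isomorphic (equal up to label-preserving node renaming)

Answer: YES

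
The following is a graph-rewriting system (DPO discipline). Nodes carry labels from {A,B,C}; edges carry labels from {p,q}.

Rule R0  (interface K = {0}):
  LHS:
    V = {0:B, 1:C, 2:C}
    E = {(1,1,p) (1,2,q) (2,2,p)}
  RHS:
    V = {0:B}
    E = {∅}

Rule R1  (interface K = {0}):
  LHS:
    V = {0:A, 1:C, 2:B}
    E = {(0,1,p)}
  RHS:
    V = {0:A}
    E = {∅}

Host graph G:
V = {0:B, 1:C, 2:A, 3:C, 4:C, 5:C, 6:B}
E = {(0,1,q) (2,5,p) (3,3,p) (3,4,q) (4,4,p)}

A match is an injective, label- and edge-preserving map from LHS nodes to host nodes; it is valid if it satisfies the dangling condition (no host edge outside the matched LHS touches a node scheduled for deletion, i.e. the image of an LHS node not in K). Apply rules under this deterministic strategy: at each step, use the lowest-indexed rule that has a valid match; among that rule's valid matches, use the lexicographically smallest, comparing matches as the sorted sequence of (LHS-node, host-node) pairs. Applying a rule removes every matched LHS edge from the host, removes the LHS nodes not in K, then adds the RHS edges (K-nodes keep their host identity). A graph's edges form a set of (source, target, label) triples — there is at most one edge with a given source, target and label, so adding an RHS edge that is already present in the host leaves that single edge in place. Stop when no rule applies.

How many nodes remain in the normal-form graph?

start.  V:7 E:5  edges: 0-q->1 2-p->5 3-p->3 3-q->4 4-p->4
1. fire R0 via {0↦0, 1↦3, 2↦4}  →  V:5 E:2  edges: 0-q->1 2-p->5
2. fire R1 via {0↦2, 1↦5, 2↦6}  →  V:3 E:1  edges: 0-q->1
final graph: no rule applies after step 2
NF nodes: {0:B, 1:C, 2:A}

Answer: 3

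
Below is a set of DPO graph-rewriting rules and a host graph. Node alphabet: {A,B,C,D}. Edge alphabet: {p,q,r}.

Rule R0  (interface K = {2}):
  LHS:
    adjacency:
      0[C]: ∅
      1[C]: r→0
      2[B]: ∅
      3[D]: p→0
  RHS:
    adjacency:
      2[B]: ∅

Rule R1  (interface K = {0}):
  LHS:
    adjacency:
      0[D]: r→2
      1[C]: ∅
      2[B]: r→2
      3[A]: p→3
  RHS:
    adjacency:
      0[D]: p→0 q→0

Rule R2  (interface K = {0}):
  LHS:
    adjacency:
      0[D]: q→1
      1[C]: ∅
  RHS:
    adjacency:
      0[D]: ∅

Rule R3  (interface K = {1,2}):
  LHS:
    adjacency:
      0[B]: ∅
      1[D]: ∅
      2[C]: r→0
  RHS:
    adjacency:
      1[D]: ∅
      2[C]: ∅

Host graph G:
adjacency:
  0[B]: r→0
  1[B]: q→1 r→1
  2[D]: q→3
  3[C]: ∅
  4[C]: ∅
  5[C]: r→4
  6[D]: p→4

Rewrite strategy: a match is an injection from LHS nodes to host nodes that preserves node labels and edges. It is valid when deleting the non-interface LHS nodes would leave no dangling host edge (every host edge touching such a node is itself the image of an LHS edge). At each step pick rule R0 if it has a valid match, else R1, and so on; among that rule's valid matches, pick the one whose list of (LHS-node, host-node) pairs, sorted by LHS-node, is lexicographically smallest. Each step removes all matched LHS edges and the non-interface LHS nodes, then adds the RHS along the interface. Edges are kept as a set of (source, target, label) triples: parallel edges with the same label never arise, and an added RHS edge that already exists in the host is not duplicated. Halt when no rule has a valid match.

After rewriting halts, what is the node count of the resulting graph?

start.  V:7 E:6  edges: 0-r->0 1-q->1 1-r->1 2-q->3 5-r->4 6-p->4
1. fire R0 via {0↦4, 1↦5, 2↦0, 3↦6}  →  V:4 E:4  edges: 0-r->0 1-q->1 1-r->1 2-q->3
2. fire R2 via {0↦2, 1↦3}  →  V:3 E:3  edges: 0-r->0 1-q->1 1-r->1
halt: no rule applies after step 2
NF nodes: {0:B, 1:B, 2:D}

Answer: 3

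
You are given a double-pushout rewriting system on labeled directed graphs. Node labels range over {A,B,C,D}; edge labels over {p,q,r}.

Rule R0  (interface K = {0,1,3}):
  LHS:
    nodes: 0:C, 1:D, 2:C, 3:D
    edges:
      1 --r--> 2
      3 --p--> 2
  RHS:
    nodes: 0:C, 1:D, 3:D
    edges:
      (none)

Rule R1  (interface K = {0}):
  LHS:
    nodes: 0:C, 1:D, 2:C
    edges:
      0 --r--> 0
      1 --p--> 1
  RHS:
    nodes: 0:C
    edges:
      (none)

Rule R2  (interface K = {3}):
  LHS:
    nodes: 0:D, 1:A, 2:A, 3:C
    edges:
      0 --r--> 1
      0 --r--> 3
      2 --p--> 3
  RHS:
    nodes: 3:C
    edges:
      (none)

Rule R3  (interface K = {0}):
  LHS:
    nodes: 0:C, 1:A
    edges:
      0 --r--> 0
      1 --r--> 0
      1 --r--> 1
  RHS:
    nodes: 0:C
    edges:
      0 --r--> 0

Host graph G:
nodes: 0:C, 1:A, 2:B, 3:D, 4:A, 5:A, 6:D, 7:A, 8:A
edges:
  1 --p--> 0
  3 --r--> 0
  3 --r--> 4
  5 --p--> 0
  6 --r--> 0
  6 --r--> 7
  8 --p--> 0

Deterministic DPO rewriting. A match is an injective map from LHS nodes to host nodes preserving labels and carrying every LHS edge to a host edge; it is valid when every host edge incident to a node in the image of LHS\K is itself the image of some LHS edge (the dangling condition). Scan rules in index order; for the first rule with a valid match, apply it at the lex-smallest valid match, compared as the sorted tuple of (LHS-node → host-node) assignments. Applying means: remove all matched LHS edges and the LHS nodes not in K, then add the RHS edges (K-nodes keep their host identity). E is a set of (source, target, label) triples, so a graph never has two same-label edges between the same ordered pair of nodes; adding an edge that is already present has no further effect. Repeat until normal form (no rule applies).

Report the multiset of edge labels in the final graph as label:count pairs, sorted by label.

initial: |V|=9 |E|=7  E = 1-p->0 3-r->0 3-r->4 5-p->0 6-r->0 6-r->7 8-p->0
step 1: apply R2 at {0↦3, 1↦4, 2↦1, 3↦0}  → |V|=6 |E|=4  E = 5-p->0 6-r->0 6-r->7 8-p->0
step 2: apply R2 at {0↦6, 1↦7, 2↦5, 3↦0}  → |V|=3 |E|=1  E = 8-p->0
final graph: no rule applies after step 2
NF edges: [(8, 0, 'p')]

Answer: p:1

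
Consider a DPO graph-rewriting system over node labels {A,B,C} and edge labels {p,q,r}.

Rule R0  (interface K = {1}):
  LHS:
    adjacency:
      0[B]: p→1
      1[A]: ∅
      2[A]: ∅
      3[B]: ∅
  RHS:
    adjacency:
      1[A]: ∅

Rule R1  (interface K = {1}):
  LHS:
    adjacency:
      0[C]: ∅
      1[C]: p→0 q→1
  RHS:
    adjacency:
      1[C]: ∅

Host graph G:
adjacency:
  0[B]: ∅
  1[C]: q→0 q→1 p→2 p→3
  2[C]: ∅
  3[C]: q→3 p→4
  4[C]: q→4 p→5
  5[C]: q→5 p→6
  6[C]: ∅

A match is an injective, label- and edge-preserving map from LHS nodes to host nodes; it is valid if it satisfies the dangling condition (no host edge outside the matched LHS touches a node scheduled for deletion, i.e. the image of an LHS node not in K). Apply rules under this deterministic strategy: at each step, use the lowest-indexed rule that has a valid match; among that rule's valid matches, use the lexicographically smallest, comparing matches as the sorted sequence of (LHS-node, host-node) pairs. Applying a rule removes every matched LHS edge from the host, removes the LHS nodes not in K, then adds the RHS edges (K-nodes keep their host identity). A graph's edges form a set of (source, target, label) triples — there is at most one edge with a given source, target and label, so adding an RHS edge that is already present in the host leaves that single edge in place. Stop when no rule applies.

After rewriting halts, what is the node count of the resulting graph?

start.  V:7 E:10  edges: 1-q->0 1-q->1 1-p->2 1-p->3 3-q->3 3-p->4 4-q->4 4-p->5 5-q->5 5-p->6
1. fire R1 via {0↦2, 1↦1}  →  V:6 E:8  edges: 1-q->0 1-p->3 3-q->3 3-p->4 4-q->4 4-p->5 5-q->5 5-p->6
2. fire R1 via {0↦6, 1↦5}  →  V:5 E:6  edges: 1-q->0 1-p->3 3-q->3 3-p->4 4-q->4 4-p->5
3. fire R1 via {0↦5, 1↦4}  →  V:4 E:4  edges: 1-q->0 1-p->3 3-q->3 3-p->4
4. fire R1 via {0↦4, 1↦3}  →  V:3 E:2  edges: 1-q->0 1-p->3
halt: no rule applies after step 4
NF nodes: {0:B, 1:C, 3:C}

Answer: 3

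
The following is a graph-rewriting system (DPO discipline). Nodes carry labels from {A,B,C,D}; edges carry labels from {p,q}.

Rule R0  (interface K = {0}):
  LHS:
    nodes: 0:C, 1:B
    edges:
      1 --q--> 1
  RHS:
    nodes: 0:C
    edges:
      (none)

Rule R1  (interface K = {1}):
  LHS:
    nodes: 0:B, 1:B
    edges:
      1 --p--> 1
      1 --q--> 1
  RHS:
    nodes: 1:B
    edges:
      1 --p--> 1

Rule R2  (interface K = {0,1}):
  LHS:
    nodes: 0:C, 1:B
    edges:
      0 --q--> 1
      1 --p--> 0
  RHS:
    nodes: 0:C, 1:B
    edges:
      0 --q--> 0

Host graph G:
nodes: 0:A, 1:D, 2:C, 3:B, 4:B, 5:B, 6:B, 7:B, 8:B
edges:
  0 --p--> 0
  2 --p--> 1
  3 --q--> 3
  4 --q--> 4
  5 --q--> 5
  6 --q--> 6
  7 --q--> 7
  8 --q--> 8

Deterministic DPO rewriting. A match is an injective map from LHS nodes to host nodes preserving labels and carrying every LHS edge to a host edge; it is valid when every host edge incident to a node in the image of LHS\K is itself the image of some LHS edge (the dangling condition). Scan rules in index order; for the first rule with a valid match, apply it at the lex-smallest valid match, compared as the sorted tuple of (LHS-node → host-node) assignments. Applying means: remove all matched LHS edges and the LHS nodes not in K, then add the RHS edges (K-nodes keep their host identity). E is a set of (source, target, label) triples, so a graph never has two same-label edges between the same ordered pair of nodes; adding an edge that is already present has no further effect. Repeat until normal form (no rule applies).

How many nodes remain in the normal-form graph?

start.  V:9 E:8  edges: 0-p->0 2-p->1 3-q->3 4-q->4 5-q->5 6-q->6 7-q->7 8-q->8
1. fire R0 via {0↦2, 1↦3}  →  V:8 E:7  edges: 0-p->0 2-p->1 4-q->4 5-q->5 6-q->6 7-q->7 8-q->8
2. fire R0 via {0↦2, 1↦4}  →  V:7 E:6  edges: 0-p->0 2-p->1 5-q->5 6-q->6 7-q->7 8-q->8
3. fire R0 via {0↦2, 1↦5}  →  V:6 E:5  edges: 0-p->0 2-p->1 6-q->6 7-q->7 8-q->8
4. fire R0 via {0↦2, 1↦6}  →  V:5 E:4  edges: 0-p->0 2-p->1 7-q->7 8-q->8
5. fire R0 via {0↦2, 1↦7}  →  V:4 E:3  edges: 0-p->0 2-p->1 8-q->8
6. fire R0 via {0↦2, 1↦8}  →  V:3 E:2  edges: 0-p->0 2-p->1
halt: no rule applies after step 6
NF nodes: {0:A, 1:D, 2:C}

Answer: 3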